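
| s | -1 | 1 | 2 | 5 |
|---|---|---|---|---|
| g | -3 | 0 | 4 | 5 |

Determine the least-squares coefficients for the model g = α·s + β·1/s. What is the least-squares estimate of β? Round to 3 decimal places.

Entries of MᵀM: Σs·s = 31, Σs·1/s = 4, Σ1/s·1/s = 229/100.
For Mᵀg: Σs·g = 36, Σ1/s·g = 6.
Eliminating β: (229/100)·(row 1) − 4·(row 2) gives (5499/100)·α = (229/100)·36 − 4·6 = 1461/25, so α = 1948/1833.
Then β = (6 − 4·(1948/1833))/(229/100) = 1400/1833.

β = 0.764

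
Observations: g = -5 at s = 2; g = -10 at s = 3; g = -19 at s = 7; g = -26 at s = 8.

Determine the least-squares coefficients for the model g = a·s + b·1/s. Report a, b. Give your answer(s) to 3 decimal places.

a = -3.059, b = 1.102

XᵀX·[a, b]ᵀ = Xᵀg reads: 126·a + 4·b = -381;  4·a + (11209/28224)·b = -991/84.
(Σs·s = 126, Σs·1/s = 4, Σ1/s·1/s = 11209/28224, Σs·g = -381, Σ1/s·g = -991/84.)
Determinant 126·(11209/28224) − 4² = 7625/224.
a = ((-381)·(11209/28224) − 4·(-991/84))/(7625/224) = -13061/4270; b = (126·(-991/84) − 4·(-381))/(7625/224) = 336/305.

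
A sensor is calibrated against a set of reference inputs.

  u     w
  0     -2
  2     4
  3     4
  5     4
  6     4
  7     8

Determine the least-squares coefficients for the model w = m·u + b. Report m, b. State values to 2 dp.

From the data, Σu·u = 123, Σu = 23, Σ1 = 6.
And Σu·w = 120, Σw = 22.
Δ = 123·6 − 23² = 209.
m = (120·6 − 23·22)/209 = 214/209; b = (123·22 − 23·120)/209 = -54/209.

m = 1.02, b = -0.26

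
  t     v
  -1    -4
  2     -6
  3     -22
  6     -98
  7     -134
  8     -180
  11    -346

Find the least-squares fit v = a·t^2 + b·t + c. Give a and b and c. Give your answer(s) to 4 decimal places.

a = -3.0273, b = 1.7174, c = 1.1326

Sums needed: Σt^2·t^2 = 22532, Σt^2·t = 2436, Σt^2 = 284, Σt·t = 284, Σt = 36, Σ1 = 7.
For Aᵀv: Σt^2·v = -63706, Σt·v = -6846, Σv = -790.
So AᵀA·[a, b, c]ᵀ = Aᵀv: [[22532, 2436, 284]; [2436, 284, 36]; [284, 36, 7]]·[a, b, c]ᵀ = [-63706, -6846, -790]ᵀ.
Row-reducing yields a = -90677/29953, b = 102885/59906, c = 3084/2723.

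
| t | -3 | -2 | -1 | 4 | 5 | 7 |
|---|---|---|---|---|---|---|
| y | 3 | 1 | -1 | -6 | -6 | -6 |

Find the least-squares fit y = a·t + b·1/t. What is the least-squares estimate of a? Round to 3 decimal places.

a = -1.124

The normal equations are: 104·a + 6·b = -106;  6·a + (261781/176400)·b = -142/35.
Determinant 104·(261781/176400) − 6² = 2609353/22050.
a = ((-106)·(261781/176400) − 6·(-142/35))/(2609353/22050) = -11727353/10437412; b = (104·(-142/35) − 6·(-106))/(2609353/22050) = 4719960/2609353.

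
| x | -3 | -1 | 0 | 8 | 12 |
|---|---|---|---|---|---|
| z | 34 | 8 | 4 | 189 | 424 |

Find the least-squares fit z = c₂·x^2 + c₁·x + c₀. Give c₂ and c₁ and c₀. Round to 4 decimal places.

The normal system AᵀA·[c₂, c₁, c₀]ᵀ = Aᵀz is [[24914, 2212, 218]; [2212, 218, 16]; [218, 16, 5]]·[c₂, c₁, c₀]ᵀ = [73466, 6490, 659]ᵀ.
Row-reducing yields c₂ = 38272/12817, c₁ = -10823/12817, c₀ = 55255/12817.

c₂ = 2.9860, c₁ = -0.8444, c₀ = 4.3111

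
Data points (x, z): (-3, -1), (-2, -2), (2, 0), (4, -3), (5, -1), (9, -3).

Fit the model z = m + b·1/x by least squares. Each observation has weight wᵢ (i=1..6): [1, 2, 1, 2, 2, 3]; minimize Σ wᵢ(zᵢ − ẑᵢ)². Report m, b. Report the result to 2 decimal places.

m = -2.01, b = 0.21

The normal equations are: 11·m + (2/5)·b = -22;  (2/5)·m + (5957/5400)·b = -17/30.
Determinant 11·(5957/5400) − (2/5)² = 64663/5400.
m = ((-22)·(5957/5400) − (2/5)·(-17/30))/(64663/5400) = -129830/64663; b = (11·(-17/30) − (2/5)·(-22))/(64663/5400) = 13860/64663.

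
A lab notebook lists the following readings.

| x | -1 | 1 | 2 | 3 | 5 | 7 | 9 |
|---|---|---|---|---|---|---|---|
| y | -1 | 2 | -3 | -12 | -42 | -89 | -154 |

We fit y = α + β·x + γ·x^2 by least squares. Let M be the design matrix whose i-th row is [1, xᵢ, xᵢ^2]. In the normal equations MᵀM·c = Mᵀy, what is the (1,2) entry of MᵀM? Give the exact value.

Row 1 ↔ basis 1, column 2 ↔ basis x, so (MᵀM)_{1,2} = Σᵢ x = (1)·(-1) + (1)·(1) + (1)·(2) + (1)·(3) + (1)·(5) + (1)·(7) + (1)·(9) = 26.

26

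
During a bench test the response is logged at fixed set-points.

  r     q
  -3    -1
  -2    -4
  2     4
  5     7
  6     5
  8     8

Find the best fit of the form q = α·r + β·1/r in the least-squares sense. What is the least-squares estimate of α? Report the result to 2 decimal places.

α = 0.92

From the data, Σr·r = 142, Σr·1/r = 6, Σ1/r·1/r = 10001/14400.
For Xᵀq: Σr·q = 148, Σ1/r·q = 227/30.
XᵀX·[α, β]ᵀ = Xᵀq becomes [[142, 6]; [6, 10001/14400]]·[α, β]ᵀ = [148, 227/30]ᵀ.
Eliminating β: (10001/14400)·(row 1) − 6·(row 2) gives (450871/7200)·α = (10001/14400)·148 − 6·(227/30) = 206597/3600, so α = 413194/450871.
Then β = ((227/30) − 6·(413194/450871))/(10001/14400) = 1342560/450871.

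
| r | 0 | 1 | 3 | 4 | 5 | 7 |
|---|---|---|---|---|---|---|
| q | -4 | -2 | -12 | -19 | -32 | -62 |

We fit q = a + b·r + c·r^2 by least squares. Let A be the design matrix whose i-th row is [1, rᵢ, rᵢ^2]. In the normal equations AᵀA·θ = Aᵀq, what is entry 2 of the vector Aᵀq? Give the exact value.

-708

Entry 2 ↔ basis r, so (Aᵀq)_{2} = Σᵢ (r)·qᵢ = (0)·(-4) + (1)·(-2) + (3)·(-12) + (4)·(-19) + (5)·(-32) + (7)·(-62) = -708.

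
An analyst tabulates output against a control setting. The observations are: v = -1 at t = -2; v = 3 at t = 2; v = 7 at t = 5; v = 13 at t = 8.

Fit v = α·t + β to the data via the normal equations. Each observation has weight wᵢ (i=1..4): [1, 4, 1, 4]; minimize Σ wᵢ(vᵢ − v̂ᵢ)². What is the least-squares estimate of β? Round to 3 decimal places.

With design matrix X, XᵀWX = [[301, 43]; [43, 10]] and XᵀWv = [477, 70]ᵀ.
det = 301·10 − 43² = 1161.
α = (477·10 − 43·70)/1161 = 1760/1161; β = (301·70 − 43·477)/1161 = 13/27.

β = 0.481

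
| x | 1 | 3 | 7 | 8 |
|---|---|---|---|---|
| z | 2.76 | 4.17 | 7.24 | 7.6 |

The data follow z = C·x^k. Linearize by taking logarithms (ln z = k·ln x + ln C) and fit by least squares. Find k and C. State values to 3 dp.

Linearized form: ln z = k·ln x + ln C. From the 4 transformed points,
XᵀX = [[9.3176, 5.1240]; [5.1240, 4]], rhs = [9.6383, 6.4509]ᵀ  (here Σln x = 5.1240, Σ(ln x)² = 9.3176, Σln z = 6.4509, Σln x·ln z = 9.6383).
Δ = 9.3176·4 − (5.1240)² = 11.0154; k = (9.6383·4 − 5.1240·6.4509)/11.0154 = 0.49921, ln C = (9.3176·6.4509 − 5.1240·9.6383)/11.0154 = 0.97325, so C = exp(0.97325) = 2.64652.

k = 0.499, C = 2.647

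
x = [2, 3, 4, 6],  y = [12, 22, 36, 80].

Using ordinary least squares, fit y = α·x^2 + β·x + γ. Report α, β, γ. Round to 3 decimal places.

The normal system AᵀA·[α, β, γ]ᵀ = Aᵀy is [[1649, 315, 65]; [315, 65, 15]; [65, 15, 4]]·[α, β, γ]ᵀ = [3702, 714, 150]ᵀ.
Solving the 3×3 system (Gaussian elimination) gives α = 27/11, β = -147/55, γ = 84/11.

α = 2.455, β = -2.673, γ = 7.636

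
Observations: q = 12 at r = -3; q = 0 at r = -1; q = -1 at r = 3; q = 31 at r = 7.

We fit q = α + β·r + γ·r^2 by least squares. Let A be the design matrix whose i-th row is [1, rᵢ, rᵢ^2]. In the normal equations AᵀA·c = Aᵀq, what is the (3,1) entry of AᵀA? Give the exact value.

68

Row 3 ↔ basis r^2, column 1 ↔ basis 1, so (AᵀA)_{3,1} = Σᵢ r^2 = (9)·(1) + (1)·(1) + (9)·(1) + (49)·(1) = 68.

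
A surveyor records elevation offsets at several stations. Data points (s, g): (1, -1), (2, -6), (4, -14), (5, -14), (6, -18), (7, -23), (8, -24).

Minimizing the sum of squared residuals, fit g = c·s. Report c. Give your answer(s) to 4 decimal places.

c = -3.0769

The normal system MᵀM·[c]ᵀ = Mᵀg is [[195]]·[c]ᵀ = [-600]ᵀ.
Hence c = -600 / 195 ≈ -3.07692.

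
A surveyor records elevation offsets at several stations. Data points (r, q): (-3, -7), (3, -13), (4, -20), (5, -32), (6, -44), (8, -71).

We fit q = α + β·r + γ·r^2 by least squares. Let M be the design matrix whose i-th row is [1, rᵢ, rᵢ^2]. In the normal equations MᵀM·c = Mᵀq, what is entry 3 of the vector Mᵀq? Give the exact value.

-7428

Entry 3 ↔ basis r^2, so (Mᵀq)_{3} = Σᵢ (r^2)·qᵢ = (9)·(-7) + (9)·(-13) + (16)·(-20) + (25)·(-32) + (36)·(-44) + (64)·(-71) = -7428.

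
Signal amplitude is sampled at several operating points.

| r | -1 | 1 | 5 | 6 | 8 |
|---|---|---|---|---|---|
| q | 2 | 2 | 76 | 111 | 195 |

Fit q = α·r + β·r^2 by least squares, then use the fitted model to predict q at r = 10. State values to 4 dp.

Compute the Gram sums: Σr·r = 127, Σr·r^2 = 853, Σr^2·r^2 = 6019.
Right-hand side: Σr·q = 2606, Σr^2·q = 18380.
XᵀX·[α, β]ᵀ = Xᵀq becomes [[127, 853]; [853, 6019]]·[α, β]ᵀ = [2606, 18380]ᵀ.
Eliminating β: 6019·(row 1) − 853·(row 2) gives 36804·α = 6019·2606 − 853·18380 = 7374, so α = 1229/6134.
Then β = (18380 − 853·(1229/6134))/6019 = 18557/6134.
At r = 10: q̂ = (1229/6134)·(10) + (18557/6134)·(100) = 933995/3067.

q̂ = 304.5305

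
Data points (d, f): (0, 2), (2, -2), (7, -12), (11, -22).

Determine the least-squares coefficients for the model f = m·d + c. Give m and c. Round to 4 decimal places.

AᵀA·[m, c]ᵀ = Aᵀf reads: 174·m + 20·c = -330;  20·m + 4·c = -34.
(Σd·d = 174, Σd = 20, Σ1 = 4, Σd·f = -330, Σf = -34.)
det = 174·4 − 20² = 296.
m = ((-330)·4 − 20·(-34))/296 = -80/37; c = (174·(-34) − 20·(-330))/296 = 171/74.

m = -2.1622, c = 2.3108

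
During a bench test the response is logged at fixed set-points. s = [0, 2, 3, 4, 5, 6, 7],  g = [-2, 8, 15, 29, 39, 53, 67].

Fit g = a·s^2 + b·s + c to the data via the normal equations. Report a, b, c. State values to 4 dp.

The normal equations are: 4675·a + 783·b + 139·c = 6797;  783·a + 139·b + 27·c = 1159;  139·a + 27·b + 7·c = 209.
(Σs^2·s^2 = 4675, Σs^2·s = 783, Σs^2 = 139, Σs·s = 139, Σs = 27, Σ1 = 7, Σs^2·g = 6797, Σs·g = 1159, Σg = 209.)
Inverting the 3×3 Gram matrix, [a, b, c]ᵀ = [752/847, 6497/1694, -621/242]ᵀ.

a = 0.8878, b = 3.8353, c = -2.5661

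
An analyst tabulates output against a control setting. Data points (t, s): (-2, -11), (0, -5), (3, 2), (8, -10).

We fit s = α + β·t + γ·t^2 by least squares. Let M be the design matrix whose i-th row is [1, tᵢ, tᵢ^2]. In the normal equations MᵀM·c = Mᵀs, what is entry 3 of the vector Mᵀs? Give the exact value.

-666

Entry 3 ↔ basis t^2, so (Mᵀs)_{3} = Σᵢ (t^2)·sᵢ = (4)·(-11) + (0)·(-5) + (9)·(2) + (64)·(-10) = -666.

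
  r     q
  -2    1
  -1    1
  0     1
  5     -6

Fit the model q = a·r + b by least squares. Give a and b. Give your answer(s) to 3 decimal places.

MᵀM·[a, b]ᵀ = Mᵀq reads: 30·a + 2·b = -33;  2·a + 4·b = -3.
Determinant 30·4 − 2² = 116.
a = ((-33)·4 − 2·(-3))/116 = -63/58; b = (30·(-3) − 2·(-33))/116 = -6/29.

a = -1.086, b = -0.207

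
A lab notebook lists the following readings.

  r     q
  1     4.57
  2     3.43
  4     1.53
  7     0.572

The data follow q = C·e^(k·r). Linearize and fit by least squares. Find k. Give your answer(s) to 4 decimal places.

k = -0.3519

Linearized form: ln q = k·r + ln C. From the 4 transformed points,
Σr = 14.0000, Σ(r)² = 70.0000, Σln q = 2.6187, Σr·ln q = 1.7754.
Equations: 70.0000·k + 14.0000·ln C = 1.7754;  14.0000·k + 4·ln C = 2.6187.
Solving (det = 84.0000): k = -0.35191, ln C = 1.88637.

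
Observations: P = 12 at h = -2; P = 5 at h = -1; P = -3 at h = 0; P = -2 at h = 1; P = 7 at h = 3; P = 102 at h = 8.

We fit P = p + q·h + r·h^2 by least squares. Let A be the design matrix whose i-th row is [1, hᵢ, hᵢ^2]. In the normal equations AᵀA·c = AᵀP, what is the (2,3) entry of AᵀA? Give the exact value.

531

Row 2 ↔ basis h, column 3 ↔ basis h^2, so (AᵀA)_{2,3} = Σᵢ (h)·(h^2) = (-2)·(4) + (-1)·(1) + (0)·(0) + (1)·(1) + (3)·(9) + (8)·(64) = 531.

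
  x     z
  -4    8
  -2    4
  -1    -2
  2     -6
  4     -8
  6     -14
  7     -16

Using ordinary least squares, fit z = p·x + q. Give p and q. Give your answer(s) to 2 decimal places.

p = -2.08, q = -1.28

Sums needed: Σx·x = 126, Σx = 12, Σ1 = 7.
Moment sums: Σx·z = -278, Σz = -34.
Normal equations: [[126, 12]; [12, 7]]·[p, q]ᵀ = [-278, -34]ᵀ.
Determinant 126·7 − 12² = 738.
p = ((-278)·7 − 12·(-34))/738 = -769/369; q = (126·(-34) − 12·(-278))/738 = -158/123.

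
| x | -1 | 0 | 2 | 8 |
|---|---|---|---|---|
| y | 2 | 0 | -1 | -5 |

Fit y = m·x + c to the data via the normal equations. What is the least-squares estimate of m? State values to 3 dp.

m = -0.718

The normal system AᵀA·[m, c]ᵀ = Aᵀy is [[69, 9]; [9, 4]]·[m, c]ᵀ = [-44, -4]ᵀ.
det = 69·4 − 9² = 195.
m = ((-44)·4 − 9·(-4))/195 = -28/39; c = (69·(-4) − 9·(-44))/195 = 8/13.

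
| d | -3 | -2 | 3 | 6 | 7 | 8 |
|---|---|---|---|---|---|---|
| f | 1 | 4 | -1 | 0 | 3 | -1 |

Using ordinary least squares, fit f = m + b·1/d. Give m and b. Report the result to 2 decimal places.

m = 0.95, b = -4.29

The normal equations are: 6·m + (-11/168)·b = 6;  (-11/168)·m + (1681/3136)·b = -397/168.
Eliminating b: (1681/3136)·(row 1) − (-11/168)·(row 2) gives (90653/28224)·m = (1681/3136)·6 − (-11/168)·(-397/168) = 86407/28224, so m = 86407/90653.
Then b = ((-397/168) − (-11/168)·(86407/90653))/(1681/3136) = -389088/90653.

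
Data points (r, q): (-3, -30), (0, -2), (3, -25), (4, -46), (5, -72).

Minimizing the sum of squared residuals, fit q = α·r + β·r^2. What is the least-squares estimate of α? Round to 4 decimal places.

α = 0.8178

Normal-equation sums: Σr·r = 59, Σr·r^2 = 189, Σr^2·r^2 = 1043.
And Σr·q = -529, Σr^2·q = -3031.
Eliminating β: 1043·(row 1) − 189·(row 2) gives 25816·α = 1043·(-529) − 189·(-3031) = 21112, so α = 377/461.
Then β = ((-3031) − 189·(377/461))/1043 = -1408/461.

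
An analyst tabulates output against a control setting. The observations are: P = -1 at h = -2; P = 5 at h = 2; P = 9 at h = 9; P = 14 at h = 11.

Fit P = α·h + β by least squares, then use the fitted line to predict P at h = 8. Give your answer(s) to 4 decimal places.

P̂ = 9.8045

From the data, Σh·h = 210, Σh = 20, Σ1 = 4.
Moment sums: Σh·P = 247, ΣP = 27.
Normal equations: [[210, 20]; [20, 4]]·[α, β]ᵀ = [247, 27]ᵀ.
Eliminating β: 4·(row 1) − 20·(row 2) gives 440·α = 4·247 − 20·27 = 448, so α = 56/55.
Then β = (27 − 20·(56/55))/4 = 73/44.
At h = 8: P̂ = (56/55)·(8) + (73/44)·(1) = 2157/220.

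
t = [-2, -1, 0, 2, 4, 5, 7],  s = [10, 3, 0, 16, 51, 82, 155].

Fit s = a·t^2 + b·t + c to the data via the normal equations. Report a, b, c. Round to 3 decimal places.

a = 2.990, b = 1.127, c = 0.584

Normal-equation sums: Σt^2·t^2 = 3315, Σt^2·t = 531, Σt^2 = 99, Σt·t = 99, Σt = 15, Σ1 = 7.
Right-hand side: Σt^2·s = 10568, Σt·s = 1708, Σs = 317.
Solving the 3×3 system (Gaussian elimination) gives a = 5107/1708, b = 17317/15372, c = 748/1281.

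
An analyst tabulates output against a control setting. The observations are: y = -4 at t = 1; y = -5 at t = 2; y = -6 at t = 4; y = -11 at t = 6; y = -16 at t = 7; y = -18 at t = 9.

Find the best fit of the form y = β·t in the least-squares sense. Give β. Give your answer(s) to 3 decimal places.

The normal system XᵀX·[β]ᵀ = Xᵀy is [[187]]·[β]ᵀ = [-378]ᵀ.
Hence β = -378 / 187 ≈ -2.02139.

β = -2.021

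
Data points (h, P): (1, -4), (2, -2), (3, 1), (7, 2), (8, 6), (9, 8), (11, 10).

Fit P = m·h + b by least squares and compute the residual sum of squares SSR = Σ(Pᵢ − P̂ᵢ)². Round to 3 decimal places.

The normal equations are: 329·m + 41·b = 239;  41·m + 7·b = 21.
Eliminating b: 7·(row 1) − 41·(row 2) gives 622·m = 7·239 − 41·21 = 812, so m = 406/311.
Then b = (21 − 41·(406/311))/7 = -1445/311.
Residuals: -205/311, 11/311, 538/311, -775/311, 63/311, 279/311, 89/311; SSR = 3286/311.

SSR = 10.566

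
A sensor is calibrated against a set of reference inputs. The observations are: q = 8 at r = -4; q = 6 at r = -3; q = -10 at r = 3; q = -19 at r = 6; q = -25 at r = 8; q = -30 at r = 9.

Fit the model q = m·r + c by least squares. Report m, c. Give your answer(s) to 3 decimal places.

XᵀX·[m, c]ᵀ = Xᵀq reads: 215·m + 19·c = -664;  19·m + 6·c = -70.
det = 215·6 − 19² = 929.
m = ((-664)·6 − 19·(-70))/929 = -2654/929; c = (215·(-70) − 19·(-664))/929 = -2434/929.

m = -2.857, c = -2.620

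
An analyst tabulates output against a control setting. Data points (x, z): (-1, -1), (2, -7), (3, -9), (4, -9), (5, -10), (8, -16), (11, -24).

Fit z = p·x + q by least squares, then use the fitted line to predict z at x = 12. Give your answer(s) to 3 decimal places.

ẑ = -24.378

The normal equations are: 240·p + 32·q = -518;  32·p + 7·q = -76.
det = 240·7 − 32² = 656.
p = ((-518)·7 − 32·(-76))/656 = -597/328; q = (240·(-76) − 32·(-518))/656 = -104/41.
At x = 12: ẑ = (-597/328)·(12) + (-104/41)·(1) = -1999/82.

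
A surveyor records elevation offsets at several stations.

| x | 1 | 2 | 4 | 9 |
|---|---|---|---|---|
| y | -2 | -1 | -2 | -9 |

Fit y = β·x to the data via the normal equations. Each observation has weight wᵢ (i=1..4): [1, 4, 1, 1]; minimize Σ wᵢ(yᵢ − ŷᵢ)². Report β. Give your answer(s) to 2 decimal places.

β = -0.87

The normal equations are: 114·β = -99.
(Σwᵢ·x·x = 114, Σwᵢ·x·y = -99.)
Hence β = -99 / 114 ≈ -0.868421.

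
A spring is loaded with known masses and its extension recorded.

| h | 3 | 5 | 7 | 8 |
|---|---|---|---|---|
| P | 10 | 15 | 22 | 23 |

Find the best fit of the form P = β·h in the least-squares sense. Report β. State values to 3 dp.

The normal system XᵀX·[β]ᵀ = XᵀP is [[147]]·[β]ᵀ = [443]ᵀ.
Hence β = 443 / 147 ≈ 3.01361.

β = 3.014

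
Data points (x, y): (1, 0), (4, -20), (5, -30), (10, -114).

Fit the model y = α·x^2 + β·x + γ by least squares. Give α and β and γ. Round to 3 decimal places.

The normal system AᵀA·[α, β, γ]ᵀ = Aᵀy is [[10882, 1190, 142]; [1190, 142, 20]; [142, 20, 4]]·[α, β, γ]ᵀ = [-12470, -1370, -164]ᵀ.
Solving the 3×3 system (Gaussian elimination) gives α = -2536/2487, β = -1195/829, γ = 5986/2487.

α = -1.020, β = -1.441, γ = 2.407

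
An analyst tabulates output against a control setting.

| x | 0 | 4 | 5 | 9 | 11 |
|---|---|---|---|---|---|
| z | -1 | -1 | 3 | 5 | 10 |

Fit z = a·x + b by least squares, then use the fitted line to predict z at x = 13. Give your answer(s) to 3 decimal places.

From the data, Σx·x = 243, Σx = 29, Σ1 = 5.
And Σx·z = 166, Σz = 16.
Determinant 243·5 − 29² = 374.
a = (166·5 − 29·16)/374 = 183/187; b = (243·16 − 29·166)/374 = -463/187.
At x = 13: ẑ = (183/187)·(13) + (-463/187)·(1) = 1916/187.

ẑ = 10.246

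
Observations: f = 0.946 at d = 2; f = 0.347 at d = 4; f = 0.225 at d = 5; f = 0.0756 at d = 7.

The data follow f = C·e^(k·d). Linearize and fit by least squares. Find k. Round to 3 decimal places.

k = -0.503

Let Y = ln f. Fitting Y = k·d + ln C by least squares:
Σd = 18.0000, Σ(d)² = 94.0000, Σln f = -5.1879, Σd·ln f = -29.8791.
Equations: 94.0000·k + 18.0000·ln C = -29.8791;  18.0000·k + 4·ln C = -5.1879.
Δ = 94.0000·4 − (18.0000)² = 52.0000; k = (-29.8791·4 − 18.0000·-5.1879)/52.0000 = -0.50258, ln C = (94.0000·-5.1879 − 18.0000·-29.8791)/52.0000 = 0.96465.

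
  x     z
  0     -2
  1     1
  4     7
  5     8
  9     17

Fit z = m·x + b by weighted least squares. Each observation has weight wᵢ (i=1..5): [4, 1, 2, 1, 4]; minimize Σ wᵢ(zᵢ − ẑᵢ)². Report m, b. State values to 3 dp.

Compute the Gram sums: Σwᵢ·x·x = 382, Σwᵢ·x = 50, Σwᵢ·1 = 12.
Moment sums: Σwᵢ·x·z = 709, Σwᵢ·z = 83.
MᵀWM·[m, b]ᵀ = MᵀWz becomes [[382, 50]; [50, 12]]·[m, b]ᵀ = [709, 83]ᵀ.
Δ = 382·12 − 50² = 2084.
m = (709·12 − 50·83)/2084 = 2179/1042; b = (382·83 − 50·709)/2084 = -936/521.

m = 2.091, b = -1.797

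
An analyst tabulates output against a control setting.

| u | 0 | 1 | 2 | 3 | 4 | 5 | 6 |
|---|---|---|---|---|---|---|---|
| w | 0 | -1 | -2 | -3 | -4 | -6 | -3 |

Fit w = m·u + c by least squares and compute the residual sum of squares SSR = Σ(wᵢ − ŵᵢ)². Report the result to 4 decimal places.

SSR = 7.6786

XᵀX·[m, c]ᵀ = Xᵀw reads: 91·m + 21·c = -78;  21·m + 7·c = -19.
(Σu·u = 91, Σu = 21, Σ1 = 7, Σu·w = -78, Σw = -19.)
Δ = 91·7 − 21² = 196.
m = ((-78)·7 − 21·(-19))/196 = -3/4; c = (91·(-19) − 21·(-78))/196 = -13/28.
Residuals: 13/28, 3/14, -1/28, -2/7, -15/28, -25/14, 55/28; SSR = 215/28.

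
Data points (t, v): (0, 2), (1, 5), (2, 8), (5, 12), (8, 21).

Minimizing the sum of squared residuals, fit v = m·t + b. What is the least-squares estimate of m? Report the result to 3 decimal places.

m = 2.229

With design matrix A, AᵀA = [[94, 16]; [16, 5]] and Aᵀv = [249, 48]ᵀ.
det = 94·5 − 16² = 214.
m = (249·5 − 16·48)/214 = 477/214; b = (94·48 − 16·249)/214 = 264/107.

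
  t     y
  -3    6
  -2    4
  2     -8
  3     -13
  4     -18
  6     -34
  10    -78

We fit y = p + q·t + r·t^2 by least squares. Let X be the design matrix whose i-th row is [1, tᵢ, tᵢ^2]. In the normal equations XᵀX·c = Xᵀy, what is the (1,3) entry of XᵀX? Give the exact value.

Row 1 ↔ basis 1, column 3 ↔ basis t^2, so (XᵀX)_{1,3} = Σᵢ t^2 = (1)·(9) + (1)·(4) + (1)·(4) + (1)·(9) + (1)·(16) + (1)·(36) + (1)·(100) = 178.

178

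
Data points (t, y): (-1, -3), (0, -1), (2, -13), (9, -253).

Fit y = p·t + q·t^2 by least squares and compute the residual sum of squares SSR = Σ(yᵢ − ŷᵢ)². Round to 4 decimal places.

SSR = 1.0375

Compute the Gram sums: Σt·t = 86, Σt·t^2 = 736, Σt^2·t^2 = 6578.
For Mᵀy: Σt·y = -2300, Σt^2·y = -20548.
MᵀM·[p, q]ᵀ = Mᵀy becomes [[86, 736]; [736, 6578]]·[p, q]ᵀ = [-2300, -20548]ᵀ.
Δ = 86·6578 − 736² = 24012.
p = ((-2300)·6578 − 736·(-20548))/24012 = -22/87; q = (86·(-20548) − 736·(-2300))/24012 = -6194/2001.
Residuals: -105/667, -1, -75/667, 5/667; SSR = 692/667.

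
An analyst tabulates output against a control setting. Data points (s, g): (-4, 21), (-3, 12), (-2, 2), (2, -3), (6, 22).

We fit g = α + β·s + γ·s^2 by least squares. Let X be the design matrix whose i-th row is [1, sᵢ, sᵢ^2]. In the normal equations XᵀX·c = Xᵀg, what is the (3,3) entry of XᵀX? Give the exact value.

1665

Row 3 ↔ basis s^2, column 3 ↔ basis s^2, so (XᵀX)_{3,3} = Σᵢ (s^2)·(s^2) = (16)·(16) + (9)·(9) + (4)·(4) + (4)·(4) + (36)·(36) = 1665.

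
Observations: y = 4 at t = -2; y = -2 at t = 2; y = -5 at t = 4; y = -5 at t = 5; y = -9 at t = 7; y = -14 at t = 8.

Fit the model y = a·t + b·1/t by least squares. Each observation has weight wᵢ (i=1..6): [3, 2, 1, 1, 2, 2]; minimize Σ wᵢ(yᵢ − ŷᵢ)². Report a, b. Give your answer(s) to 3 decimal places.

Entries of XᵀWX: Σwᵢ·t·t = 287, Σwᵢ·t·1/t = 11, Σwᵢ·1/t·1/t = 55843/39200.
And Σwᵢ·t·y = -427, Σwᵢ·1/t·y = -457/28.
Normal equations: [[287, 11]; [11, 55843/39200]]·[a, b]ᵀ = [-427, -457/28]ᵀ.
det = 287·(55843/39200) − 11² = 1611963/5600.
a = ((-427)·(55843/39200) − 11·(-457/28))/(1611963/5600) = -800341/537321; b = (287·(-457/28) − 11·(-427))/(1611963/5600) = 23800/537321.

a = -1.490, b = 0.044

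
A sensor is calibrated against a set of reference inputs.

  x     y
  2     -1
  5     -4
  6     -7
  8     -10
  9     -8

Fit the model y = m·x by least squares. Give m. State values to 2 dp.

Forming AᵀA = [[210]] and Aᵀy = [-216]ᵀ gives AᵀA·[m]ᵀ = Aᵀy.
m = (-216)/210 = -1.02857.

m = -1.03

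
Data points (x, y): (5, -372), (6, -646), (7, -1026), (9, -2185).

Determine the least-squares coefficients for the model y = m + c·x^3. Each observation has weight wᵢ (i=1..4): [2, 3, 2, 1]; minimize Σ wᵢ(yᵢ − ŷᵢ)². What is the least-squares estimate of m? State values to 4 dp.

Normal-equation sums: Σwᵢ·1 = 8, Σwᵢ·x^3 = 2313, Σwᵢ·x^3·x^3 = 937957.
And Σwᵢ·y = -6919, Σwᵢ·x^3·y = -2808309.
Δ = 8·937957 − 2313² = 2153687.
m = ((-6919)·937957 − 2313·(-2808309))/2153687 = 5894234/2153687; c = (8·(-2808309) − 2313·(-6919))/2153687 = -6462825/2153687.

m = 2.7368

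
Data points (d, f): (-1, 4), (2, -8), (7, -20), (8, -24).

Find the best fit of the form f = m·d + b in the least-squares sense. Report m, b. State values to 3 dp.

m = -2.963, b = -0.148

Setting ∂/∂m … = 0 gives: 118·m + 16·b = -352;  16·m + 4·b = -48.
det = 118·4 − 16² = 216.
m = ((-352)·4 − 16·(-48))/216 = -80/27; b = (118·(-48) − 16·(-352))/216 = -4/27.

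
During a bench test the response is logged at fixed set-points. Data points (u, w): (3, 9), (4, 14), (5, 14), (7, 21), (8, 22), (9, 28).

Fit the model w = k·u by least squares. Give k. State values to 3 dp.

Forming MᵀM = [[244]] and Mᵀw = [728]ᵀ gives MᵀM·[k]ᵀ = Mᵀw.
k = 728/244 = 2.98361.

k = 2.984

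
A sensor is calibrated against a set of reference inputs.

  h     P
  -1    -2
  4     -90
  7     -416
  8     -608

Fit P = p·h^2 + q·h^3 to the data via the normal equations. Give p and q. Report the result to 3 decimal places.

p = -1.676, q = -0.977

Normal-equation sums: Σh^2·h^2 = 6754, Σh^2·h^3 = 50598, Σh^3·h^3 = 383890.
And Σh^2·P = -60738, Σh^3·P = -459742.
Normal equations: [[6754, 50598]; [50598, 383890]]·[p, q]ᵀ = [-60738, -459742]ᵀ.
Eliminating q: 383890·(row 1) − 50598·(row 2) gives 32635456·p = 383890·(-60738) − 50598·(-459742) = -54685104, so p = -3417819/2039716.
Then q = ((-459742) − 50598·(-3417819/2039716))/383890 = -1992259/2039716.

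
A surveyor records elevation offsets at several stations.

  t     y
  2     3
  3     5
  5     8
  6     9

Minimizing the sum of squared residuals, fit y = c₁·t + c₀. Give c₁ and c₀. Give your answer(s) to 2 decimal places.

From the data, Σt·t = 74, Σt = 16, Σ1 = 4.
And Σt·y = 115, Σy = 25.
So MᵀM·[c₁, c₀]ᵀ = Mᵀy: [[74, 16]; [16, 4]]·[c₁, c₀]ᵀ = [115, 25]ᵀ.
Δ = 74·4 − 16² = 40.
c₁ = (115·4 − 16·25)/40 = 3/2; c₀ = (74·25 − 16·115)/40 = 1/4.

c₁ = 1.50, c₀ = 0.25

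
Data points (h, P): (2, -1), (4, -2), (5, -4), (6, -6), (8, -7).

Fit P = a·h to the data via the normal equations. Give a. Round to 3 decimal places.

a = -0.841

Normal-equation sums: Σh·h = 145.
Moment sums: Σh·P = -122.
Hence a = -122 / 145 ≈ -0.841379.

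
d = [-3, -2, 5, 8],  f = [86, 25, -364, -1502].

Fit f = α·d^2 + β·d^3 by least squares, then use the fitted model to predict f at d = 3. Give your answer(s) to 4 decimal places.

f̂ = -76.7403

With design matrix A, AᵀA = [[4818, 35618]; [35618, 278562]] and Aᵀf = [-104354, -817046]ᵀ.
Eliminating β: 278562·(row 1) − 35618·(row 2) gives 73469792·α = 278562·(-104354) − 35618·(-817046) = 32485480, so α = 4060685/9183724.
Then β = ((-817046) − 35618·(4060685/9183724))/278562 = -2495987/834884.
At d = 3: f̂ = (4060685/9183724)·(9) + (-2495987/834884)·(27) = -352380987/4591862.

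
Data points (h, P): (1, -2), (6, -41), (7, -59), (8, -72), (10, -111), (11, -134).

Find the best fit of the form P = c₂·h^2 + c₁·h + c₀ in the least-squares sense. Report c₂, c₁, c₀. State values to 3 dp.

c₂ = -1.017, c₁ = -0.976, c₀ = 0.049

Setting ∂/∂c₂ … = 0 gives: 32435·c₂ + 3403·c₁ + 371·c₀ = -36291;  3403·c₂ + 371·c₁ + 43·c₀ = -3821;  371·c₂ + 43·c₁ + 6·c₀ = -419.
(Σh^2·h^2 = 32435, Σh^2·h = 3403, Σh^2 = 371, Σh·h = 371, Σh = 43, Σ1 = 6, Σh^2·P = -36291, Σh·P = -3821, ΣP = -419.)
Solving the 3×3 system (Gaussian elimination) gives c₂ = -130607/128424, c₁ = -125393/128424, c₀ = 260/5351.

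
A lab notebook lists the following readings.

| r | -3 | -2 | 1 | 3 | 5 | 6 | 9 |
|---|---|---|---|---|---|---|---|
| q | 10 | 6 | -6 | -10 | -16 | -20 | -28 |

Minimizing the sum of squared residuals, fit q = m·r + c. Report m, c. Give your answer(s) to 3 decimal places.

Compute the Gram sums: Σr·r = 165, Σr = 19, Σ1 = 7.
And Σr·q = -530, Σq = -64.
Normal equations: [[165, 19]; [19, 7]]·[m, c]ᵀ = [-530, -64]ᵀ.
Determinant 165·7 − 19² = 794.
m = ((-530)·7 − 19·(-64))/794 = -1247/397; c = (165·(-64) − 19·(-530))/794 = -245/397.

m = -3.141, c = -0.617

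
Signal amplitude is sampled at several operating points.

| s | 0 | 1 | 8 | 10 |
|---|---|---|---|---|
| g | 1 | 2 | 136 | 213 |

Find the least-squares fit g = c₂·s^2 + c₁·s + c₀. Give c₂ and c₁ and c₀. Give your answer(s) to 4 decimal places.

c₂ = 2.1778, c₁ = -0.5376, c₀ = 0.7179

Normal-equation sums: Σs^2·s^2 = 14097, Σs^2·s = 1513, Σs^2 = 165, Σs·s = 165, Σs = 19, Σ1 = 4.
Moment sums: Σs^2·g = 30006, Σs·g = 3220, Σg = 352.
Inverting the 3×3 Gram matrix, [c₂, c₁, c₀]ᵀ = [57399/26356, -14169/26356, 9461/13178]ᵀ.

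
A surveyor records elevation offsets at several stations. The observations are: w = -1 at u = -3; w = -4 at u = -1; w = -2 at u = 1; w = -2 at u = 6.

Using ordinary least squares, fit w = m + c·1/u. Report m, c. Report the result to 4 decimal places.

m = -2.2182, c = 0.7622

Normal-equation sums: Σ1 = 4, Σ1/u = -1/6, Σ1/u·1/u = 77/36.
For Xᵀw: Σw = -9, Σ1/u·w = 2.
det = 4·(77/36) − (-1/6)² = 307/36.
m = ((-9)·(77/36) − (-1/6)·2)/(307/36) = -681/307; c = (4·2 − (-1/6)·(-9))/(307/36) = 234/307.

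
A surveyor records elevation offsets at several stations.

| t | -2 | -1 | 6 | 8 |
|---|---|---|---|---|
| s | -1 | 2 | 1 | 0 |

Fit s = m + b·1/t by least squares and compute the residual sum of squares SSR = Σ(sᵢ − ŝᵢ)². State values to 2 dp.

SSR = 4.43

Forming AᵀA = [[4, -29/24]; [-29/24, 745/576]] and Aᵀs = [2, -4/3]ᵀ gives AᵀA·[m, b]ᵀ = Aᵀs.
Eliminating b: (745/576)·(row 1) − (-29/24)·(row 2) gives (713/192)·m = (745/576)·2 − (-29/24)·(-4/3) = 281/288, so m = 562/2139.
Then b = ((-4/3) − (-29/24)·(562/2139))/(745/576) = -560/713.
Residuals: -3541/2139, 2036/2139, 619/713, -352/2139; SSR = 9470/2139.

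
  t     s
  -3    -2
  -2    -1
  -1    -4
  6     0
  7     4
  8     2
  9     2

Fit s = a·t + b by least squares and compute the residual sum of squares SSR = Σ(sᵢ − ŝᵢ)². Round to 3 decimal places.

The normal equations are: 244·a + 24·b = 74;  24·a + 7·b = 1.
det = 244·7 − 24² = 1132.
a = (74·7 − 24·1)/1132 = 247/566; b = (244·1 − 24·74)/1132 = -383/283.
Residuals: 375/566, 347/283, -1251/566, -358/283, 1301/566, -39/283, -325/566; SSR = 3979/283.

SSR = 14.060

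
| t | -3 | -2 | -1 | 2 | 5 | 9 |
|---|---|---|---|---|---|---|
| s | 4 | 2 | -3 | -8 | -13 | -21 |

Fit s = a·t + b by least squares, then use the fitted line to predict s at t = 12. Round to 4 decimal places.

ŝ = -27.4876

With design matrix M, MᵀM = [[124, 10]; [10, 6]] and Mᵀs = [-283, -39]ᵀ.
det = 124·6 − 10² = 644.
a = ((-283)·6 − 10·(-39))/644 = -327/161; b = (124·(-39) − 10·(-283))/644 = -1003/322.
At t = 12: ŝ = (-327/161)·(12) + (-1003/322)·(1) = -8851/322.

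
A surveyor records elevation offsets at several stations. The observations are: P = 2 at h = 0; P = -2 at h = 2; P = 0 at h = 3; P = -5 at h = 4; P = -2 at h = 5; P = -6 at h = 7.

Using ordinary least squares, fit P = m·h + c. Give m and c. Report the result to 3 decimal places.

m = -1.034, c = 1.452

Forming AᵀA = [[103, 21]; [21, 6]] and AᵀP = [-76, -13]ᵀ gives AᵀA·[m, c]ᵀ = AᵀP.
Eliminating c: 6·(row 1) − 21·(row 2) gives 177·m = 6·(-76) − 21·(-13) = -183, so m = -61/59.
Then c = ((-13) − 21·(-61/59))/6 = 257/177.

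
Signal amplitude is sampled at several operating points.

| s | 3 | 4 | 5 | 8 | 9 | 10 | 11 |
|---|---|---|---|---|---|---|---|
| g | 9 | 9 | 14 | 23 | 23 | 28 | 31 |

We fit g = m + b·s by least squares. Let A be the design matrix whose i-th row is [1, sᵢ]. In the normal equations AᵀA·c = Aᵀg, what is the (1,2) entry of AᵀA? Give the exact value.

50

Row 1 ↔ basis 1, column 2 ↔ basis s, so (AᵀA)_{1,2} = Σᵢ s = (1)·(3) + (1)·(4) + (1)·(5) + (1)·(8) + (1)·(9) + (1)·(10) + (1)·(11) = 50.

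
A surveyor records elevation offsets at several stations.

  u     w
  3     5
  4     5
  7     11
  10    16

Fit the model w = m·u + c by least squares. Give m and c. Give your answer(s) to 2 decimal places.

With design matrix A, AᵀA = [[174, 24]; [24, 4]] and Aᵀw = [272, 37]ᵀ.
Δ = 174·4 − 24² = 120.
m = (272·4 − 24·37)/120 = 5/3; c = (174·37 − 24·272)/120 = -3/4.

m = 1.67, c = -0.75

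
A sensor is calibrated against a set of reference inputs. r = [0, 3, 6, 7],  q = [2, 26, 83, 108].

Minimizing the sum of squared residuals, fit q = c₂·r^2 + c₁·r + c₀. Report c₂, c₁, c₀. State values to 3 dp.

Setting ∂/∂c₂ … = 0 gives: 3778·c₂ + 586·c₁ + 94·c₀ = 8514;  586·c₂ + 94·c₁ + 16·c₀ = 1332;  94·c₂ + 16·c₁ + 4·c₀ = 219.
Row-reducing yields c₂ = 39/22, c₁ = 307/110, c₀ = 106/55.

c₂ = 1.773, c₁ = 2.791, c₀ = 1.927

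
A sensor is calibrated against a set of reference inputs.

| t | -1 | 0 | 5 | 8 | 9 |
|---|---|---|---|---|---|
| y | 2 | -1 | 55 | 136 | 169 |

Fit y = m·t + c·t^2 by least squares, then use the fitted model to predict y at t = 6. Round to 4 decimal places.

The normal equations are: 171·m + 1365·c = 2882;  1365·m + 11283·c = 23770.
(Σt·t = 171, Σt·t^2 = 1365, Σt^2·t^2 = 11283, Σt·y = 2882, Σt^2·y = 23770.)
Determinant 171·11283 − 1365² = 66168.
m = (2882·11283 − 1365·23770)/66168 = 5963/5514; c = (171·23770 − 1365·2882)/66168 = 10895/5514.
At t = 6: ŷ = (5963/5514)·(6) + (10895/5514)·(36) = 71333/919.

ŷ = 77.6202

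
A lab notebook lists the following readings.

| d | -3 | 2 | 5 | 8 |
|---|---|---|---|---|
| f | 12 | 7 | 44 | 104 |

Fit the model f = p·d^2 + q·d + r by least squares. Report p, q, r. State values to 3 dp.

p = 1.526, q = 0.799, r = 0.428

Normal-equation sums: Σd^2·d^2 = 4818, Σd^2·d = 618, Σd^2 = 102, Σd·d = 102, Σd = 12, Σ1 = 4.
Right-hand side: Σd^2·f = 7892, Σd·f = 1030, Σf = 167.
Normal equations: [[4818, 618, 102]; [618, 102, 12]; [102, 12, 4]]·[p, q, r]ᵀ = [7892, 1030, 167]ᵀ.
Inverting the 3×3 Gram matrix, [p, q, r]ᵀ = [2769/1814, 4349/5442, 388/907]ᵀ.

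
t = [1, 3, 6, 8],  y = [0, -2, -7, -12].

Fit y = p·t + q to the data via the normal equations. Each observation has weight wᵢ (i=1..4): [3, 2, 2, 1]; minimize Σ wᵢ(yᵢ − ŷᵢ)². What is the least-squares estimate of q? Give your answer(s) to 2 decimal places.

q = 2.07

The normal equations are: 157·p + 29·q = -192;  29·p + 8·q = -30.
(Σwᵢ·t·t = 157, Σwᵢ·t = 29, Σwᵢ·1 = 8, Σwᵢ·t·y = -192, Σwᵢ·y = -30.)
Eliminating q: 8·(row 1) − 29·(row 2) gives 415·p = 8·(-192) − 29·(-30) = -666, so p = -666/415.
Then q = ((-30) − 29·(-666/415))/8 = 858/415.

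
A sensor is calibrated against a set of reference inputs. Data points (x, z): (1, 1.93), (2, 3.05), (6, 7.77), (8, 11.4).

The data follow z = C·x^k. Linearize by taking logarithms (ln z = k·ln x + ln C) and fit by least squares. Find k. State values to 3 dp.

With ln zᵢ as the transformed response and ln xᵢ as the regressor:
Sums: Σln x = 4.5643, Σ(ln x)² = 8.0149, Σln z = 6.2565, Σln x·ln z = 9.5071.
Normal system: [[8.0149, 4.5643]; [4.5643, 4]]·[k, ln C]ᵀ = [9.5071, 6.2565]ᵀ.
Δ = 8.0149·4 − (4.5643)² = 11.2265; k = (9.5071·4 − 4.5643·6.2565)/11.2265 = 0.84367, ln C = (8.0149·6.2565 − 4.5643·9.5071)/11.2265 = 0.60144.

k = 0.844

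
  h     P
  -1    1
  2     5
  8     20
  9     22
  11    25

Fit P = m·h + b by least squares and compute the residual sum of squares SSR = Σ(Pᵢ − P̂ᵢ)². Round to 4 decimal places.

Compute the Gram sums: Σh·h = 271, Σh = 29, Σ1 = 5.
For MᵀP: Σh·P = 642, ΣP = 73.
Eliminating b: 5·(row 1) − 29·(row 2) gives 514·m = 5·642 − 29·73 = 1093, so m = 1093/514.
Then b = (73 − 29·(1093/514))/5 = 1165/514.
Residuals: 221/257, -781/514, 371/514, 153/257, -169/257; SSR = 2239/514.

SSR = 4.3560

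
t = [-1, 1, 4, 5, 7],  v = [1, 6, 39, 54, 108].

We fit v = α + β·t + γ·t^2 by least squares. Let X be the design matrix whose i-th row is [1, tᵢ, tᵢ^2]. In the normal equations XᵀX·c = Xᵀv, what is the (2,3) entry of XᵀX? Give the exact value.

Row 2 ↔ basis t, column 3 ↔ basis t^2, so (XᵀX)_{2,3} = Σᵢ (t)·(t^2) = (-1)·(1) + (1)·(1) + (4)·(16) + (5)·(25) + (7)·(49) = 532.

532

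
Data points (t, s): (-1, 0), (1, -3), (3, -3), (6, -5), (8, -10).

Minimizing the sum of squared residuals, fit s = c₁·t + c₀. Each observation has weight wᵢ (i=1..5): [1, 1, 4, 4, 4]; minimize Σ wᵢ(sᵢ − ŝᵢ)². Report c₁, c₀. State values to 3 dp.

c₁ = -1.065, c₀ = -0.184

The normal equations are: 438·c₁ + 68·c₀ = -479;  68·c₁ + 14·c₀ = -75.
(Σwᵢ·t·t = 438, Σwᵢ·t = 68, Σwᵢ·1 = 14, Σwᵢ·t·s = -479, Σwᵢ·s = -75.)
Eliminating c₀: 14·(row 1) − 68·(row 2) gives 1508·c₁ = 14·(-479) − 68·(-75) = -1606, so c₁ = -803/754.
Then c₀ = ((-75) − 68·(-803/754))/14 = -139/754.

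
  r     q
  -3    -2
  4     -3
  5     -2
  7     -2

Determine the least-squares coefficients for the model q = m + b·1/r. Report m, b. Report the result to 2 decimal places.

m = -2.19, b = -0.85

Compute the Gram sums: Σ1 = 4, Σ1/r = 109/420, Σ1/r·1/r = 41281/176400.
Moment sums: Σq = -9, Σ1/r·q = -323/420.
det = 4·(41281/176400) − (109/420)² = 17027/19600.
m = ((-9)·(41281/176400) − (109/420)·(-323/420))/(17027/19600) = -336322/153243; b = (4·(-323/420) − (109/420)·(-9))/(17027/19600) = -43540/51081.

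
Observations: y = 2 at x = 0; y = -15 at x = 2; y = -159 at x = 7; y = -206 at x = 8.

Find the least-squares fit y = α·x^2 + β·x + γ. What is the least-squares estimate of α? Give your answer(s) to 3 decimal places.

α = -2.932

From the data, Σx^2·x^2 = 6513, Σx^2·x = 863, Σx^2 = 117, Σx·x = 117, Σx = 17, Σ1 = 4.
Moment sums: Σx^2·y = -21035, Σx·y = -2791, Σy = -378.
Inverting the 3×3 Gram matrix, [α, β, γ]ᵀ = [-13307/4538, -11357/4538, 4328/2269]ᵀ.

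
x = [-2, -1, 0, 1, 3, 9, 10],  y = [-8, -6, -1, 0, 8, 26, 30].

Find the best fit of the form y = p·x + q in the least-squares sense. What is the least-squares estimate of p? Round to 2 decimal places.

Forming AᵀA = [[196, 20]; [20, 7]] and Aᵀy = [580, 49]ᵀ gives AᵀA·[p, q]ᵀ = Aᵀy.
Δ = 196·7 − 20² = 972.
p = (580·7 − 20·49)/972 = 770/243; q = (196·49 − 20·580)/972 = -499/243.

p = 3.17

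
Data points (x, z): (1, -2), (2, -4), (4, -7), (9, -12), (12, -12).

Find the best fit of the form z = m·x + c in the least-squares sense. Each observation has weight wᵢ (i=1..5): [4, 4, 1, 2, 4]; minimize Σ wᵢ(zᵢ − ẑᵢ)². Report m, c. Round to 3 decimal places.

Normal-equation sums: Σwᵢ·x·x = 774, Σwᵢ·x = 82, Σwᵢ·1 = 15.
For MᵀWz: Σwᵢ·x·z = -860, Σwᵢ·z = -103.
Determinant 774·15 − 82² = 4886.
m = ((-860)·15 − 82·(-103))/4886 = -2227/2443; c = (774·(-103) − 82·(-860))/4886 = -4601/2443.

m = -0.912, c = -1.883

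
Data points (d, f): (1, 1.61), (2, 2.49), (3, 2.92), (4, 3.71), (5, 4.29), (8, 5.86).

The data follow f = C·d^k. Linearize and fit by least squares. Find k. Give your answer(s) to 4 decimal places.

k = 0.6160

Linearized form: ln f = k·ln d + ln C. From the 6 transformed points,
Σln d = 6.8669, Σ(ln d)² = 10.5236, Σln f = 6.9956, Σln d·ln f = 9.6476.
Equations: 10.5236·k + 6.8669·ln C = 9.6476;  6.8669·k + 6·ln C = 6.9956.
Slope k = (n·Σln d·ln f − Σln d·Σln f)/(n·Σ(ln d)² − (Σln d)²) = (6·9.6476 − 6.8669·6.9956)/15.9867 = 0.61600; ln C = (Σln f − k·Σln d)/n = 0.46093.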